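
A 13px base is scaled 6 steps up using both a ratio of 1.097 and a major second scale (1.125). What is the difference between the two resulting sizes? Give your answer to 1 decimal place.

3.7px

At 1.097: 13.0 × 1.097⁶ = 22.656px
Major second: 13.0 × 1.125⁶ = 26.355px
Difference: 26.355 − 22.656 = 3.699px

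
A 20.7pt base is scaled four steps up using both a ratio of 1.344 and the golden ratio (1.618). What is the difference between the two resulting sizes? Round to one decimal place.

74.3pt

At 1.344: 20.7 × 1.344⁴ = 67.541pt
Golden ratio: 20.7 × 1.618⁴ = 141.868pt
Difference: 141.868 − 67.541 = 74.327pt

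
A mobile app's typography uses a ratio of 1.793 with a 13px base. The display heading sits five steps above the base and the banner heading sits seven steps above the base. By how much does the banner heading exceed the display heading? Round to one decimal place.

Step 5: 13.0 × 1.793⁵ = 240.904px
Step 7: 13.0 × 1.793⁷ = 774.471px
Difference: 774.471 − 240.904 = 533.567px

533.6px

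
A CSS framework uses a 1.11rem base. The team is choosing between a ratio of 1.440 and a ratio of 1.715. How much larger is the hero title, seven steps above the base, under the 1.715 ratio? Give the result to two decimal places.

34.18rem

At 1.440: 1.11 × 1.440⁷ = 14.2515rem
At 1.715: 1.11 × 1.715⁷ = 48.4364rem
Difference: 48.4364 − 14.2515 = 34.1849rem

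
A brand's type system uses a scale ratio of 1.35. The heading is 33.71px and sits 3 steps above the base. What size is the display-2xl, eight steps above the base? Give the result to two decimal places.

Moving from step +3 to step +8 is 5 steps up, so multiply by r⁵.
33.71 × 1.35⁵ = 33.71 × 4.48403 ≈ 151.157

151.16px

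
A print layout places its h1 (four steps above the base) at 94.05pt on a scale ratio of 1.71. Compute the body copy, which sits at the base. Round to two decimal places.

94.05 ÷ 1.71⁴ = 94.05 ÷ 8.55036 ≈ 11.000

11.00pt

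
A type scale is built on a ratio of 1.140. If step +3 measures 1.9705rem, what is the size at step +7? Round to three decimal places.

Moving from step +3 to step +7 is 4 steps up, so multiply by r⁴.
1.9705 × 1.140⁴ = 1.9705 × 1.68896 ≈ 3.328

3.328rem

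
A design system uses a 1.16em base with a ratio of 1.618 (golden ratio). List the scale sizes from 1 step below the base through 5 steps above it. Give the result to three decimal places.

0.717em, 1.160em, 1.877em, 3.037em, 4.914em, 7.950em, 12.863em

Step -1: 1.16 ÷ 1.618 = 0.717
Step 0: 1.16em
Step 1: 1.16 × 1.618 = 1.877
Step 2: 1.16 × 1.618² = 3.037
Step 3: 1.16 × 1.618³ = 4.914
Step 4: 1.16 × 1.618⁴ = 7.950
Step 5: 1.16 × 1.618⁵ = 12.863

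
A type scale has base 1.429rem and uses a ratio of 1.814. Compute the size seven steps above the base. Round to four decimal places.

92.3620rem

A modular type scale is a geometric sequence: sizeₙ = base × rⁿ.
1.429 × 1.814⁷ = 1.429 × 64.63399 ≈ 92.3620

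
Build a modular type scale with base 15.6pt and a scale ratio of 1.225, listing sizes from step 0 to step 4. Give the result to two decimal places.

15.60pt, 19.11pt, 23.41pt, 28.68pt, 35.13pt

Step 0: 15.6pt
Step 1: 15.6 × 1.225 = 19.11
Step 2: 15.6 × 1.225² = 23.41
Step 3: 15.6 × 1.225³ = 28.68
Step 4: 15.6 × 1.225⁴ = 35.13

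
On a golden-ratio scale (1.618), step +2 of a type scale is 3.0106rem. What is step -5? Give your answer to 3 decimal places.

3.0106 ÷ 1.618⁷ = 3.0106 ÷ 29.03017 ≈ 0.104

0.104rem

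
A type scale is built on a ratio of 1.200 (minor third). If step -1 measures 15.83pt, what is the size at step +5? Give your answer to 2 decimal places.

47.27pt

15.83 × 1.200⁶ = 15.83 × 2.98598 ≈ 47.268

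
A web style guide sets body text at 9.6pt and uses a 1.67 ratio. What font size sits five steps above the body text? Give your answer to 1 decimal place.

124.7pt

9.6 × 1.67⁵ = 9.6 × 12.98920 ≈ 124.70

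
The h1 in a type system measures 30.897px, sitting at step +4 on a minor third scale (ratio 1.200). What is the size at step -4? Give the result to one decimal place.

7.2px

Moving from step +4 to step -4 is 8 steps down, so divide by r⁸.
30.897 ÷ 1.200⁸ = 30.897 ÷ 4.29982 ≈ 7.186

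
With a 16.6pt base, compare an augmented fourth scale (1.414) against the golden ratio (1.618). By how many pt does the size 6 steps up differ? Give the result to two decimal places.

Augmented fourth: 16.6 × 1.414⁶ = 132.6797pt
Golden ratio: 16.6 × 1.618⁶ = 297.8374pt
Difference: 297.8374 − 132.6797 = 165.1577pt

165.16pt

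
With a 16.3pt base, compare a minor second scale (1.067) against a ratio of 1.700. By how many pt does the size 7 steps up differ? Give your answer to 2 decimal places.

Minor second: 16.3 × 1.067⁷ = 25.6648pt
At 1.700: 16.3 × 1.700⁷ = 668.8520pt
Difference: 668.8520 − 25.6648 = 643.1872pt

643.19pt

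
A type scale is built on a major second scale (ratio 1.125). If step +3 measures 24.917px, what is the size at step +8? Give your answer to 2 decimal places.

24.917 × 1.125⁵ = 24.917 × 1.80203 ≈ 44.901

44.90px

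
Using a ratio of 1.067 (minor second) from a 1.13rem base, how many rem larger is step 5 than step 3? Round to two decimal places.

0.19rem

Step 3: 1.13 × 1.067³ = 1.3727rem
Step 5: 1.13 × 1.067⁵ = 1.5628rem
Difference: 1.5628 − 1.3727 = 0.1901rem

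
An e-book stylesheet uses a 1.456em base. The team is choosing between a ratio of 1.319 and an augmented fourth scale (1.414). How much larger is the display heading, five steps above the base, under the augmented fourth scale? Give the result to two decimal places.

At 1.319: 1.456 × 1.319⁵ = 5.8128em
Augmented fourth: 1.456 × 1.414⁵ = 8.2302em
Difference: 8.2302 − 5.8128 = 2.4174em

2.42em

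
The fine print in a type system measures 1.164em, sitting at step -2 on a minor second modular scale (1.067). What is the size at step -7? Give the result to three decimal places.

1.164 ÷ 1.067⁵ = 1.164 ÷ 1.38300 ≈ 0.842

0.842em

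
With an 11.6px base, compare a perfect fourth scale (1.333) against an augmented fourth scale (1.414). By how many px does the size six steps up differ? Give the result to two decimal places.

Perfect fourth: 11.6 × 1.333⁶ = 65.0787px
Augmented fourth: 11.6 × 1.414⁶ = 92.7159px
Difference: 92.7159 − 65.0787 = 27.6372px

27.64px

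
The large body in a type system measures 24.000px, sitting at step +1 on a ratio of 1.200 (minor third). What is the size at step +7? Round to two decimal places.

Moving from step +1 to step +7 is 6 steps up, so multiply by r⁶.
24.000 × 1.200⁶ = 24.000 × 2.98598 ≈ 71.664

71.66px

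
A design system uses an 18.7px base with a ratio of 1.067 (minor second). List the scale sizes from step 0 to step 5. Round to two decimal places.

Step 0: 18.7px
Step 1: 18.7 × 1.067 = 19.95
Step 2: 18.7 × 1.067² = 21.29
Step 3: 18.7 × 1.067³ = 22.72
Step 4: 18.7 × 1.067⁴ = 24.24
Step 5: 18.7 × 1.067⁵ = 25.86

18.70px, 19.95px, 21.29px, 22.72px, 24.24px, 25.86px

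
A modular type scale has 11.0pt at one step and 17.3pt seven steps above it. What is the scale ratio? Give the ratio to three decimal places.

The ratio satisfies 11.0 × r⁷ = 17.3, so r = (17.3 / 11.0)^(1/7).
r = 1.5727^(1/7) ≈ 1.0668

1.067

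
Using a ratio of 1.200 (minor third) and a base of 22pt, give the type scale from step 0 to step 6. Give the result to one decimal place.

22.0pt, 26.4pt, 31.7pt, 38.0pt, 45.6pt, 54.7pt, 65.7pt

Step 0: 22pt
Step 1: 22.0 × 1.200 = 26.4
Step 2: 22.0 × 1.200² = 31.7
Step 3: 22.0 × 1.200³ = 38.0
Step 4: 22.0 × 1.200⁴ = 45.6
Step 5: 22.0 × 1.200⁵ = 54.7
Step 6: 22.0 × 1.200⁶ = 65.7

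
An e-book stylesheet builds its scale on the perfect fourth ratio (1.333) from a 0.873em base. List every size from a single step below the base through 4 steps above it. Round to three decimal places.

Step -1: 0.873 ÷ 1.333 = 0.655
Step 0: 0.873em
Step 1: 0.873 × 1.333 = 1.164
Step 2: 0.873 × 1.333² = 1.551
Step 3: 0.873 × 1.333³ = 2.068
Step 4: 0.873 × 1.333⁴ = 2.756

0.655em, 0.873em, 1.164em, 1.551em, 2.068em, 2.756em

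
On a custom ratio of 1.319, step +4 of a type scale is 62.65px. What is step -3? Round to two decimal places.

9.02px

62.65 ÷ 1.319⁷ = 62.65 ÷ 6.94566 ≈ 9.020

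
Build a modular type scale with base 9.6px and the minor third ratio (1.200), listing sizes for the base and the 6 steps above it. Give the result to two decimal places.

9.60px, 11.52px, 13.82px, 16.59px, 19.91px, 23.89px, 28.67px

Step 0: 9.6px
Step 1: 9.6 × 1.200 = 11.52
Step 2: 9.6 × 1.200² = 13.82
Step 3: 9.6 × 1.200³ = 16.59
Step 4: 9.6 × 1.200⁴ = 19.91
Step 5: 9.6 × 1.200⁵ = 23.89
Step 6: 9.6 × 1.200⁶ = 28.67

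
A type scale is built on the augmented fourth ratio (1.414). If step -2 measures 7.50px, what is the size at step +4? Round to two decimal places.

59.95px

7.50 × 1.414⁶ = 7.50 × 7.99275 ≈ 59.946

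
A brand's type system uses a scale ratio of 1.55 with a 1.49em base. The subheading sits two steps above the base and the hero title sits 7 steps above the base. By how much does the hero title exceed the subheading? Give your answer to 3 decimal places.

Step 2: 1.49 × 1.55² = 3.57973em
Step 7: 1.49 × 1.55⁷ = 32.02640em
Difference: 32.02640 − 3.57973 = 28.44667em

28.447em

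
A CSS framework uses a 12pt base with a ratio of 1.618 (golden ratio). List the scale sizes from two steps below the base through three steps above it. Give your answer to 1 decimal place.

4.6pt, 7.4pt, 12.0pt, 19.4pt, 31.4pt, 50.8pt

Step -2: 12.0 ÷ 1.618² = 4.6
Step -1: 12.0 ÷ 1.618 = 7.4
Step 0: 12pt
Step 1: 12.0 × 1.618 = 19.4
Step 2: 12.0 × 1.618² = 31.4
Step 3: 12.0 × 1.618³ = 50.8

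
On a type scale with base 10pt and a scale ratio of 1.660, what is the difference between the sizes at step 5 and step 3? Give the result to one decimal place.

80.3pt

Step 3: 10.0 × 1.660³ = 45.743pt
Step 5: 10.0 × 1.660⁵ = 126.049pt
Difference: 126.049 − 45.743 = 80.306pt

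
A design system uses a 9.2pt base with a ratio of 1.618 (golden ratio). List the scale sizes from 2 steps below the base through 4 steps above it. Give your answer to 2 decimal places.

Step -2: 9.2 ÷ 1.618² = 3.51
Step -1: 9.2 ÷ 1.618 = 5.69
Step 0: 9.2pt
Step 1: 9.2 × 1.618 = 14.89
Step 2: 9.2 × 1.618² = 24.08
Step 3: 9.2 × 1.618³ = 38.97
Step 4: 9.2 × 1.618⁴ = 63.05

3.51pt, 5.69pt, 9.20pt, 14.89pt, 24.08pt, 38.97pt, 63.05pt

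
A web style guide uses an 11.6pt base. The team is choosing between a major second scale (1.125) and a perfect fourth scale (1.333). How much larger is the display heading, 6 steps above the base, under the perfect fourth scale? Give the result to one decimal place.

41.6pt

Major second: 11.6 × 1.125⁶ = 23.517pt
Perfect fourth: 11.6 × 1.333⁶ = 65.079pt
Difference: 65.079 − 23.517 = 41.562pt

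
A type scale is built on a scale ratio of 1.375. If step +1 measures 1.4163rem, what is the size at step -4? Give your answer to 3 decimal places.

0.288rem

The gap is -4 − (1) = -5 steps, so the factor is 1.375^-5.
1.4163 ÷ 1.375⁵ = 1.4163 ÷ 4.91489 ≈ 0.288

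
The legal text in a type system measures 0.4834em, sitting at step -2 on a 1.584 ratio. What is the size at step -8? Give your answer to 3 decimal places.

0.031em

0.4834 ÷ 1.584⁶ = 0.4834 ÷ 15.79542 ≈ 0.031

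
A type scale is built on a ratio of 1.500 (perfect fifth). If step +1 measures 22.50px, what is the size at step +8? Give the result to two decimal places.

Moving from step +1 to step +8 is 7 steps up, so multiply by r⁷.
22.50 × 1.500⁷ = 22.50 × 17.08594 ≈ 384.434

384.43px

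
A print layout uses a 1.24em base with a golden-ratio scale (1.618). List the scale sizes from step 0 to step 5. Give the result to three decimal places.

1.240em, 2.006em, 3.246em, 5.252em, 8.498em, 13.750em

Step 0: 1.24em
Step 1: 1.24 × 1.618 = 2.006
Step 2: 1.24 × 1.618² = 3.246
Step 3: 1.24 × 1.618³ = 5.252
Step 4: 1.24 × 1.618⁴ = 8.498
Step 5: 1.24 × 1.618⁵ = 13.750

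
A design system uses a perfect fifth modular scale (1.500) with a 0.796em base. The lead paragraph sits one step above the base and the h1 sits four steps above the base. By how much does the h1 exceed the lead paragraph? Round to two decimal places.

Step 1: 0.796 × 1.500 = 1.1940em
Step 4: 0.796 × 1.500⁴ = 4.0297em
Difference: 4.0297 − 1.1940 = 2.8357em

2.84em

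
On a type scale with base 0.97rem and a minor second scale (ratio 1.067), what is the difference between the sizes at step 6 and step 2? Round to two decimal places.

0.33rem

Step 2: 0.97 × 1.067² = 1.1043rem
Step 6: 0.97 × 1.067⁶ = 1.4314rem
Difference: 1.4314 − 1.1043 = 0.3271rem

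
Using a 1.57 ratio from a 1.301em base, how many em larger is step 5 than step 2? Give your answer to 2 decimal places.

9.20em

Step 2: 1.301 × 1.57² = 3.2068em
Step 5: 1.301 × 1.57⁵ = 12.4101em
Difference: 12.4101 − 3.2068 = 9.2033em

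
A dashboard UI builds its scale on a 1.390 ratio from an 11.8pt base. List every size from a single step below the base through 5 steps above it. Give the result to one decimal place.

8.5pt, 11.8pt, 16.4pt, 22.8pt, 31.7pt, 44.0pt, 61.2pt

Step -1: 11.8 ÷ 1.390 = 8.5
Step 0: 11.8pt
Step 1: 11.8 × 1.390 = 16.4
Step 2: 11.8 × 1.390² = 22.8
Step 3: 11.8 × 1.390³ = 31.7
Step 4: 11.8 × 1.390⁴ = 44.0
Step 5: 11.8 × 1.390⁵ = 61.2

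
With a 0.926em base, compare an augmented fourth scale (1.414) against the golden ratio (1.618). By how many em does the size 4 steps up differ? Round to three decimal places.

2.645em

Augmented fourth: 0.926 × 1.414⁴ = 3.70176em
Golden ratio: 0.926 × 1.618⁴ = 6.34637em
Difference: 6.34637 − 3.70176 = 2.64461em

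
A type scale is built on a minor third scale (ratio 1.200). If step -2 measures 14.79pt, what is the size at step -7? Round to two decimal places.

14.79 ÷ 1.200⁵ = 14.79 ÷ 2.48832 ≈ 5.944

5.94pt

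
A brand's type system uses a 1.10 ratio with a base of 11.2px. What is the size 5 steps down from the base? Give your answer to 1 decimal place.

Every step multiplies by the scale ratio.
11.2 ÷ 1.10⁵ = 11.2 ÷ 1.61051 ≈ 6.95

7.0px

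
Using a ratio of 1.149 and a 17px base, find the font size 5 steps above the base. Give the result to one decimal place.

Every step multiplies by the scale ratio.
17.0 × 1.149⁵ = 17.0 × 2.00263 ≈ 34.04

34.0px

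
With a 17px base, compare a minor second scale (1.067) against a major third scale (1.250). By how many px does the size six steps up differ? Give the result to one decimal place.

Minor second: 17.0 × 1.067⁶ = 25.086px
Major third: 17.0 × 1.250⁶ = 64.850px
Difference: 64.850 − 25.086 = 39.764px

39.8px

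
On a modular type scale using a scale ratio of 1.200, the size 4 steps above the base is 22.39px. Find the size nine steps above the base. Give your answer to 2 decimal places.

22.39 × 1.200⁵ = 22.39 × 2.48832 ≈ 55.713

55.71px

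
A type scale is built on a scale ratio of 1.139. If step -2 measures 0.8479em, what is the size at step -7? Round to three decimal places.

0.442em

Moving from step -2 to step -7 is 5 steps down, so divide by r⁵.
0.8479 ÷ 1.139⁵ = 0.8479 ÷ 1.91698 ≈ 0.442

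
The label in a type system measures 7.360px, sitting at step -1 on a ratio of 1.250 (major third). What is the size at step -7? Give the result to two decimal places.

The gap is -7 − (-1) = -6 steps, so the factor is 1.250^-6.
7.360 ÷ 1.250⁶ = 7.360 ÷ 3.81470 ≈ 1.929

1.93px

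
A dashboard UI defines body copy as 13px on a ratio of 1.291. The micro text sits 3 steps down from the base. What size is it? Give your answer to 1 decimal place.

6.0px

13.0 ÷ 1.291³ = 13.0 ÷ 2.15169 ≈ 6.04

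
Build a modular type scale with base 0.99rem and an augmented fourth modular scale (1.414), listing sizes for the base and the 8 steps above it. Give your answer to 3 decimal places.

0.990rem, 1.400rem, 1.979rem, 2.799rem, 3.958rem, 5.596rem, 7.913rem, 11.189rem, 15.821rem

Step 0: 0.99rem
Step 1: 0.99 × 1.414 = 1.400
Step 2: 0.99 × 1.414² = 1.979
Step 3: 0.99 × 1.414³ = 2.799
Step 4: 0.99 × 1.414⁴ = 3.958
Step 5: 0.99 × 1.414⁵ = 5.596
Step 6: 0.99 × 1.414⁶ = 7.913
Step 7: 0.99 × 1.414⁷ = 11.189
Step 8: 0.99 × 1.414⁸ = 15.821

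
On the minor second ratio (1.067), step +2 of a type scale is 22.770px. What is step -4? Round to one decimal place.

15.4px

The gap is -4 − (2) = -6 steps, so the factor is 1.067^-6.
22.770 ÷ 1.067⁶ = 22.770 ÷ 1.47566 ≈ 15.430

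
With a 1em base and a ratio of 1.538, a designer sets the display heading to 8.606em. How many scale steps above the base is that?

1.538ⁿ = 8.606 / 1 = 8.6060
n = ln(8.6060) / ln(1.538) = 2.1525 / 0.4305 ≈ 5.00

5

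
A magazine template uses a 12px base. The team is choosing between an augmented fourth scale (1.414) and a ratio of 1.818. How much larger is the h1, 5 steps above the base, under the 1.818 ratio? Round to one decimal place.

170.5px

Augmented fourth: 12.0 × 1.414⁵ = 67.831px
At 1.818: 12.0 × 1.818⁵ = 238.315px
Difference: 238.315 − 67.831 = 170.484px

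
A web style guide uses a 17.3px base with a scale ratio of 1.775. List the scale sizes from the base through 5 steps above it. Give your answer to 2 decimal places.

17.30px, 30.71px, 54.51px, 96.75px, 171.73px, 304.82px

Step 0: 17.3px
Step 1: 17.3 × 1.775 = 30.71
Step 2: 17.3 × 1.775² = 54.51
Step 3: 17.3 × 1.775³ = 96.75
Step 4: 17.3 × 1.775⁴ = 171.73
Step 5: 17.3 × 1.775⁵ = 304.82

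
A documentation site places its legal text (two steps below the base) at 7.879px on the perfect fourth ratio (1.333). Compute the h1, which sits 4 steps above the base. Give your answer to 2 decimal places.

Moving from step -2 to step +4 is 6 steps up, so multiply by r⁶.
7.879 × 1.333⁶ = 7.879 × 5.61023 ≈ 44.203

44.20px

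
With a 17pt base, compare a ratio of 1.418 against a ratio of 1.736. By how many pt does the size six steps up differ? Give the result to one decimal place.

327.1pt

At 1.418: 17.0 × 1.418⁶ = 138.199pt
At 1.736: 17.0 × 1.736⁶ = 465.315pt
Difference: 465.315 − 138.199 = 327.116pt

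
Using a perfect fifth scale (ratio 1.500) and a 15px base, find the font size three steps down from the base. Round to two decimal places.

4.44px

Every step multiplies by the scale ratio.
15.0 ÷ 1.500³ = 15.0 ÷ 3.37500 ≈ 4.44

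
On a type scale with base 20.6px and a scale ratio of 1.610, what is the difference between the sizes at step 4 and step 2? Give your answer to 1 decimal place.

85.0px

Step 2: 20.6 × 1.610² = 53.397px
Step 4: 20.6 × 1.610⁴ = 138.411px
Difference: 138.411 − 53.397 = 85.014px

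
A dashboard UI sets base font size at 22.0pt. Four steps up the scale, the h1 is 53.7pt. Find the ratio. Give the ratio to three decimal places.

The ratio satisfies 22.0 × r⁴ = 53.7, so r = (53.7 / 22.0)^(1/4).
r = 2.4409^(1/4) ≈ 1.2499

1.250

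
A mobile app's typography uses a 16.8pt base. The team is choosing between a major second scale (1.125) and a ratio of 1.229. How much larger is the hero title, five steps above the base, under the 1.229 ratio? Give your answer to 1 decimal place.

16.8pt

Major second: 16.8 × 1.125⁵ = 30.274pt
At 1.229: 16.8 × 1.229⁵ = 47.105pt
Difference: 47.105 − 30.274 = 16.831pt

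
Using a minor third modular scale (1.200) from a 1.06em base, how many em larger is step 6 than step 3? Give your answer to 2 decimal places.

1.33em

Step 3: 1.06 × 1.200³ = 1.8317em
Step 6: 1.06 × 1.200⁶ = 3.1651em
Difference: 3.1651 − 1.8317 = 1.3334em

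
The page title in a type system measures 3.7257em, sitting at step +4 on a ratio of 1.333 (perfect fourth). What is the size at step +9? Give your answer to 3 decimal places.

15.680em

3.7257 × 1.333⁵ = 3.7257 × 4.20873 ≈ 15.680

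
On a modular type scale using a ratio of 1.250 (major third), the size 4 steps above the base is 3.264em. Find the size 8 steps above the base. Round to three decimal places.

Moving from step +4 to step +8 is 4 steps up, so multiply by r⁴.
3.264 × 1.250⁴ = 3.264 × 2.44141 ≈ 7.969

7.969em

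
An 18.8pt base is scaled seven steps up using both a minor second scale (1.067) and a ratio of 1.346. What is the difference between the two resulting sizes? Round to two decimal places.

Minor second: 18.8 × 1.067⁷ = 29.6012pt
At 1.346: 18.8 × 1.346⁷ = 150.4781pt
Difference: 150.4781 − 29.6012 = 120.8769pt

120.88pt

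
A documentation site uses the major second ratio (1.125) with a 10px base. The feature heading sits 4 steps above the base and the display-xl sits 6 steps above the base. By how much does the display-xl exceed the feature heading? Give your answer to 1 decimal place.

4.3px

Step 4: 10.0 × 1.125⁴ = 16.018px
Step 6: 10.0 × 1.125⁶ = 20.273px
Difference: 20.273 − 16.018 = 4.255px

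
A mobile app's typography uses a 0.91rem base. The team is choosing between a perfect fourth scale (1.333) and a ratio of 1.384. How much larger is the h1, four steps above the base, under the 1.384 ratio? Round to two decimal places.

0.47rem

Perfect fourth: 0.91 × 1.333⁴ = 2.8732rem
At 1.384: 0.91 × 1.384⁴ = 3.3388rem
Difference: 3.3388 − 2.8732 = 0.4656rem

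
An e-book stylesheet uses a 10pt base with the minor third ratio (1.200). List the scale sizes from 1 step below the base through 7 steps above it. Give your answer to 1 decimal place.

Step -1: 10.0 ÷ 1.200 = 8.3
Step 0: 10pt
Step 1: 10.0 × 1.200 = 12.0
Step 2: 10.0 × 1.200² = 14.4
Step 3: 10.0 × 1.200³ = 17.3
Step 4: 10.0 × 1.200⁴ = 20.7
Step 5: 10.0 × 1.200⁵ = 24.9
Step 6: 10.0 × 1.200⁶ = 29.9
Step 7: 10.0 × 1.200⁷ = 35.8

8.3pt, 10.0pt, 12.0pt, 14.4pt, 17.3pt, 20.7pt, 24.9pt, 29.9pt, 35.8pt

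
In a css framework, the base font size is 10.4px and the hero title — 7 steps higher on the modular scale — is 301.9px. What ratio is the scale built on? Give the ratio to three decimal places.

r⁷ = 301.9 / 10.4, so r = (301.9/10.4)^(1/7).
r = 29.0288^(1/7) ≈ 1.6180

1.618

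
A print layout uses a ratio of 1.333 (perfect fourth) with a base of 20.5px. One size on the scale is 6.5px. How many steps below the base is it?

4

1.333ⁿ = 20.5 / 6.5 = 3.1538
n = ln(3.1538) / ln(1.333) = 1.1486 / 0.2874 ≈ 4.00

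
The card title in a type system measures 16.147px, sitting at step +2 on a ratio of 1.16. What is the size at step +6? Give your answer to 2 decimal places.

The gap is 6 − (2) = 4 steps, so the factor is 1.16^4.
16.147 × 1.16⁴ = 16.147 × 1.81064 ≈ 29.236

29.24px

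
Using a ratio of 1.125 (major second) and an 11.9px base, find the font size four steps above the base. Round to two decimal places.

11.9 × 1.125⁴ = 11.9 × 1.60181 ≈ 19.06

19.06px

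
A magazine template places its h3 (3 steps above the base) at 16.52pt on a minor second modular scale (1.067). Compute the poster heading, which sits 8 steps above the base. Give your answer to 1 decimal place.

16.52 × 1.067⁵ = 16.52 × 1.38300 ≈ 22.847

22.8pt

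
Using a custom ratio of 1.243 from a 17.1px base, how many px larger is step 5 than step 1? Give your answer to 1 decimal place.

29.5px

Step 1: 17.1 × 1.243 = 21.255px
Step 5: 17.1 × 1.243⁵ = 50.740px
Difference: 50.740 − 21.255 = 29.485px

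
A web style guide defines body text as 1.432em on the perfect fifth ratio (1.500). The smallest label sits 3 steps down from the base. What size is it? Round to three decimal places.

0.424em

1.432 ÷ 1.500³ = 1.432 ÷ 3.37500 ≈ 0.424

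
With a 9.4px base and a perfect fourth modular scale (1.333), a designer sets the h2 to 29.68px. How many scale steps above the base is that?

4

1.333ⁿ = 29.68 / 9.4 = 3.1574
n = ln(3.1574) / ln(1.333) = 1.1498 / 0.2874 ≈ 4.00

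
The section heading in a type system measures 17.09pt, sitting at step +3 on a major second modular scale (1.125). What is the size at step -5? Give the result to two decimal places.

6.66pt

17.09 ÷ 1.125⁸ = 17.09 ÷ 2.56578 ≈ 6.661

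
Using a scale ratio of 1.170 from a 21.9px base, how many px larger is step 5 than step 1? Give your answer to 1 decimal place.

Step 1: 21.9 × 1.170 = 25.623px
Step 5: 21.9 × 1.170⁵ = 48.015px
Difference: 48.015 − 25.623 = 22.392px

22.4px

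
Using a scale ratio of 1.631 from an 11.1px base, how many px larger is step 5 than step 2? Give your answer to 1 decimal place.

98.6px

Step 2: 11.1 × 1.631² = 29.528px
Step 5: 11.1 × 1.631⁵ = 128.113px
Difference: 128.113 − 29.528 = 98.585px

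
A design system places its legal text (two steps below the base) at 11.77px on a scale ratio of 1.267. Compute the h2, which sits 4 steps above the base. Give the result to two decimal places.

The gap is 4 − (-2) = 6 steps, so the factor is 1.267^6.
11.77 × 1.267⁶ = 11.77 × 4.13675 ≈ 48.690

48.69px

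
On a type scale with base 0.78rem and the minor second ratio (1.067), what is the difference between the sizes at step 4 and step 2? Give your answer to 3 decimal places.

Step 2: 0.78 × 1.067² = 0.88802rem
Step 4: 0.78 × 1.067⁴ = 1.01100rem
Difference: 1.01100 − 0.88802 = 0.12298rem

0.123rem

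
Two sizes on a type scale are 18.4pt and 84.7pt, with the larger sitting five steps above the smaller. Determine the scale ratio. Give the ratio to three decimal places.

r⁵ = 84.7 / 18.4, so r = (84.7/18.4)^(1/5).
r = 4.6033^(1/5) ≈ 1.3571

1.357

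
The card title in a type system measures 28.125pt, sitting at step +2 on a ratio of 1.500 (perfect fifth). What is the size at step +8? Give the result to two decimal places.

Moving from step +2 to step +8 is 6 steps up, so multiply by r⁶.
28.125 × 1.500⁶ = 28.125 × 11.39062 ≈ 320.361

320.36pt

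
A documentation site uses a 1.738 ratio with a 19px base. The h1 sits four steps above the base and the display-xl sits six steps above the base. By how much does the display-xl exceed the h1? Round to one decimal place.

350.3px

Step 4: 19.0 × 1.738⁴ = 173.362px
Step 6: 19.0 × 1.738⁶ = 523.663px
Difference: 523.663 − 173.362 = 350.301px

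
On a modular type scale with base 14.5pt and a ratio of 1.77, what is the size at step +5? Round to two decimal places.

251.90pt

Each step on a modular scale multiplies by the ratio, so the size n steps from the base is base × ratioⁿ.
14.5 × 1.77⁵ = 14.5 × 17.37266 ≈ 251.90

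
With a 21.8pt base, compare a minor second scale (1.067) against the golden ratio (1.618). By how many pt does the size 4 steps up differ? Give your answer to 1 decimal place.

Minor second: 21.8 × 1.067⁴ = 28.256pt
Golden ratio: 21.8 × 1.618⁴ = 149.407pt
Difference: 149.407 − 28.256 = 121.151pt

121.2pt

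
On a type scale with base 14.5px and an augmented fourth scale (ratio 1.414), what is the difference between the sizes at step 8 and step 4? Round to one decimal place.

173.8px

Step 4: 14.5 × 1.414⁴ = 57.965px
Step 8: 14.5 × 1.414⁸ = 231.720px
Difference: 231.720 − 57.965 = 173.755px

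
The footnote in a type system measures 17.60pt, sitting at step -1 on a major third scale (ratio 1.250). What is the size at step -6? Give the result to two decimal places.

17.60 ÷ 1.250⁵ = 17.60 ÷ 3.05176 ≈ 5.767

5.77pt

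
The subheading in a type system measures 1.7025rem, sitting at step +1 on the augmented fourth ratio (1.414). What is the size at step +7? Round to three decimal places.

The gap is 7 − (1) = 6 steps, so the factor is 1.414^6.
1.7025 × 1.414⁶ = 1.7025 × 7.99275 ≈ 13.608

13.608rem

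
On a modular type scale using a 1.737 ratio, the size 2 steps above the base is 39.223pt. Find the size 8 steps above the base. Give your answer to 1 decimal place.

39.223 × 1.737⁶ = 39.223 × 27.46622 ≈ 1077.308

1077.3pt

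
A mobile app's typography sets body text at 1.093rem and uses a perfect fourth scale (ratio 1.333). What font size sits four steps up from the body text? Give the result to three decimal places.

1.093 × 1.333⁴ = 1.093 × 3.15733 ≈ 3.451

3.451rem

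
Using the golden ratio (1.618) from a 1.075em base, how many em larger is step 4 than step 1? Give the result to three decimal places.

5.628em

Step 1: 1.075 × 1.618 = 1.73935em
Step 4: 1.075 × 1.618⁴ = 7.36754em
Difference: 7.36754 − 1.73935 = 5.62819em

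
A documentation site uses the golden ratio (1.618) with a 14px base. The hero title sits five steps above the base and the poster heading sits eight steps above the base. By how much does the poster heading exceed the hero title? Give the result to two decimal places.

Step 5: 14.0 × 1.618⁵ = 155.2461px
Step 8: 14.0 × 1.618⁸ = 657.5915px
Difference: 657.5915 − 155.2461 = 502.3454px

502.35px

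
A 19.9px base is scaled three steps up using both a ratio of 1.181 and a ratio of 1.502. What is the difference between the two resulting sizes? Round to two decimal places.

At 1.181: 19.9 × 1.181³ = 32.7795px
At 1.502: 19.9 × 1.502³ = 67.4315px
Difference: 67.4315 − 32.7795 = 34.6520px

34.65px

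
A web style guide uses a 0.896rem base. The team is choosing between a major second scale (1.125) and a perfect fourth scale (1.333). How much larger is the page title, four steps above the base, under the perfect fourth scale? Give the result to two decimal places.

Major second: 0.896 × 1.125⁴ = 1.4352rem
Perfect fourth: 0.896 × 1.333⁴ = 2.8290rem
Difference: 2.8290 − 1.4352 = 1.3938rem

1.39rem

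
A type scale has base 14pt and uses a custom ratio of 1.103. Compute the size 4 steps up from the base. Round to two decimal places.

A modular type scale is a geometric sequence: sizeₙ = base × rⁿ.
14.0 × 1.103⁴ = 14.0 × 1.48014 ≈ 20.72

20.72pt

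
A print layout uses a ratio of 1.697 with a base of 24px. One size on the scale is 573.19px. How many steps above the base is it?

6

1.697ⁿ = 573.19 / 24 = 23.8829
n = ln(23.8829) / ln(1.697) = 3.1732 / 0.5289 ≈ 6.00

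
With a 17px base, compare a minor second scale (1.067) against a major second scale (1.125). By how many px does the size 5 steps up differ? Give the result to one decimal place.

Minor second: 17.0 × 1.067⁵ = 23.511px
Major second: 17.0 × 1.125⁵ = 30.635px
Difference: 30.635 − 23.511 = 7.124px

7.1px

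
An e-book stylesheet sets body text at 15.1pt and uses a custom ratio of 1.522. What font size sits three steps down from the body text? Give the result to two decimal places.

4.28pt

Each step on a modular scale multiplies by the ratio, so the size n steps from the base is base × ratioⁿ.
15.1 ÷ 1.522³ = 15.1 ÷ 3.52569 ≈ 4.28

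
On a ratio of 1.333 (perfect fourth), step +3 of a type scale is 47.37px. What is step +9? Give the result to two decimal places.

47.37 × 1.333⁶ = 47.37 × 5.61023 ≈ 265.757

265.76px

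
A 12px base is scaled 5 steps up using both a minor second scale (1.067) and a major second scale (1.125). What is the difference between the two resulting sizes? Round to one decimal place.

5.0px

Minor second: 12.0 × 1.067⁵ = 16.596px
Major second: 12.0 × 1.125⁵ = 21.624px
Difference: 21.624 − 16.596 = 5.028px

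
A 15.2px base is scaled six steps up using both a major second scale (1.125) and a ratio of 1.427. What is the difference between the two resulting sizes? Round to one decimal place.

97.5px

Major second: 15.2 × 1.125⁶ = 30.815px
At 1.427: 15.2 × 1.427⁶ = 128.348px
Difference: 128.348 − 30.815 = 97.533px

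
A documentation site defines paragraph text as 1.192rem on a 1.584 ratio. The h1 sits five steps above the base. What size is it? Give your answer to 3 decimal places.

Each step on a modular scale multiplies by the ratio, so the size n steps from the base is base × ratioⁿ.
1.192 × 1.584⁵ = 1.192 × 9.97185 ≈ 11.886

11.886rem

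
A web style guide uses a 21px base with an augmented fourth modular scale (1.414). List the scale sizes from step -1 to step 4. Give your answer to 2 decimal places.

Step -1: 21.0 ÷ 1.414 = 14.85
Step 0: 21px
Step 1: 21.0 × 1.414 = 29.69
Step 2: 21.0 × 1.414² = 41.99
Step 3: 21.0 × 1.414³ = 59.37
Step 4: 21.0 × 1.414⁴ = 83.95

14.85px, 21.00px, 29.69px, 41.99px, 59.37px, 83.95px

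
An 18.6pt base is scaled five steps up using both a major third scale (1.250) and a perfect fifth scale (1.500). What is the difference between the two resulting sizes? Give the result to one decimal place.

84.5pt

Major third: 18.6 × 1.250⁵ = 56.763pt
Perfect fifth: 18.6 × 1.500⁵ = 141.244pt
Difference: 141.244 − 56.763 = 84.481pt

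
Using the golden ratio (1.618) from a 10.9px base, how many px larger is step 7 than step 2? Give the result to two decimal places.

Step 2: 10.9 × 1.618² = 28.5354px
Step 7: 10.9 × 1.618⁷ = 316.4289px
Difference: 316.4289 − 28.5354 = 287.8935px

287.89px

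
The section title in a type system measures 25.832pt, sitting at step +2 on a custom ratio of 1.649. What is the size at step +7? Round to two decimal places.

25.832 × 1.649⁵ = 25.832 × 12.19280 ≈ 314.964

314.96pt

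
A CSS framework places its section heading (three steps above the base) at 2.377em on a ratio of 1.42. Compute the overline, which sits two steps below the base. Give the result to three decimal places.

0.412em

Moving from step +3 to step -2 is 5 steps down, so divide by r⁵.
2.377 ÷ 1.42⁵ = 2.377 ÷ 5.77353 ≈ 0.412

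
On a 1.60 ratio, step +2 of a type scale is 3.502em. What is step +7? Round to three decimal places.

36.721em

The gap is 7 − (2) = 5 steps, so the factor is 1.60^5.
3.502 × 1.60⁵ = 3.502 × 10.48576 ≈ 36.721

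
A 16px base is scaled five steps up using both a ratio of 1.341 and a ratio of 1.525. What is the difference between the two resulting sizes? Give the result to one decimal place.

At 1.341: 16.0 × 1.341⁵ = 69.385px
At 1.525: 16.0 × 1.525⁵ = 131.968px
Difference: 131.968 − 69.385 = 62.583px

62.6px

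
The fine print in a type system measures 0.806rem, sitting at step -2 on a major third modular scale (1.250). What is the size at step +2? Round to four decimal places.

The gap is 2 − (-2) = 4 steps, so the factor is 1.250^4.
0.806 × 1.250⁴ = 0.806 × 2.44141 ≈ 1.9678

1.9678rem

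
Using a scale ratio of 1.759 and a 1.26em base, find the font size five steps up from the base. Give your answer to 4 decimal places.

21.2178em

1.26 × 1.759⁵ = 1.26 × 16.83950 ≈ 21.2178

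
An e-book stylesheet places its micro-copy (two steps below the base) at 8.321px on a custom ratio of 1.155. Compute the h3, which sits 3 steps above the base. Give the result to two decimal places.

17.10px

The gap is 3 − (-2) = 5 steps, so the factor is 1.155^5.
8.321 × 1.155⁵ = 8.321 × 2.05546 ≈ 17.104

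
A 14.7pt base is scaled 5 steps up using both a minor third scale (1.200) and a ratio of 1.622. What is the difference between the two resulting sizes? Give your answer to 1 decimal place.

128.5pt

Minor third: 14.7 × 1.200⁵ = 36.578pt
At 1.622: 14.7 × 1.622⁵ = 165.033pt
Difference: 165.033 − 36.578 = 128.455pt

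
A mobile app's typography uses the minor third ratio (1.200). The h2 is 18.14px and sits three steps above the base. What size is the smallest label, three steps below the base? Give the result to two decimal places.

6.08px

18.14 ÷ 1.200⁶ = 18.14 ÷ 2.98598 ≈ 6.075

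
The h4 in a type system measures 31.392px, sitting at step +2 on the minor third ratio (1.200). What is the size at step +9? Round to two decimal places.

112.48px

The gap is 9 − (2) = 7 steps, so the factor is 1.200^7.
31.392 × 1.200⁷ = 31.392 × 3.58318 ≈ 112.483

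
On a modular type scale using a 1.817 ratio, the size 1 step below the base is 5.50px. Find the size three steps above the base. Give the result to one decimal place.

Moving from step -1 to step +3 is 4 steps up, so multiply by r⁴.
5.50 × 1.817⁴ = 5.50 × 10.89983 ≈ 59.949

59.9px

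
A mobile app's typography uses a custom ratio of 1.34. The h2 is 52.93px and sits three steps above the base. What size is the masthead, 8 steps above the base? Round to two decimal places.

228.68px

Moving from step +3 to step +8 is 5 steps up, so multiply by r⁵.
52.93 × 1.34⁵ = 52.93 × 4.32040 ≈ 228.679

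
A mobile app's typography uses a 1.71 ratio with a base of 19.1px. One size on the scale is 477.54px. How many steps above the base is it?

6

1.71ⁿ = 477.54 / 19.1 = 25.0021
n = ln(25.0021) / ln(1.71) = 3.2190 / 0.5365 ≈ 6.00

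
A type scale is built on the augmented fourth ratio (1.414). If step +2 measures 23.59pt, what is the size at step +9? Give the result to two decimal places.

266.61pt

Moving from step +2 to step +9 is 7 steps up, so multiply by r⁷.
23.59 × 1.414⁷ = 23.59 × 11.30175 ≈ 266.608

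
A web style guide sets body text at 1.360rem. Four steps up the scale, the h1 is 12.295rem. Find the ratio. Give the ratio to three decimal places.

The ratio satisfies 1.360 × r⁴ = 12.295, so r = (12.295 / 1.360)^(1/4).
r = 9.0404^(1/4) ≈ 1.7340

1.734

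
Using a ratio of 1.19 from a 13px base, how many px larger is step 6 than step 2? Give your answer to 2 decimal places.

Step 2: 13.0 × 1.19² = 18.4093px
Step 6: 13.0 × 1.19⁶ = 36.9169px
Difference: 36.9169 − 18.4093 = 18.5076px

18.51px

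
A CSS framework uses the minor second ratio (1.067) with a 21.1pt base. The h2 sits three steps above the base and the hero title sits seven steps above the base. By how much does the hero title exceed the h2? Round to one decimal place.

Step 3: 21.1 × 1.067³ = 25.632pt
Step 7: 21.1 × 1.067⁷ = 33.223pt
Difference: 33.223 − 25.632 = 7.591pt

7.6pt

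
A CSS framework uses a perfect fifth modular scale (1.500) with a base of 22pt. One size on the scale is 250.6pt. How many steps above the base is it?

6

1.500ⁿ = 250.6 / 22 = 11.3909
n = ln(11.3909) / ln(1.500) = 2.4328 / 0.4055 ≈ 6.00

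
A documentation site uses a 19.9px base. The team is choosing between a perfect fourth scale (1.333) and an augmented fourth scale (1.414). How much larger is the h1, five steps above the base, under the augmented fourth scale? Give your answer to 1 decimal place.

28.7px

Perfect fourth: 19.9 × 1.333⁵ = 83.754px
Augmented fourth: 19.9 × 1.414⁵ = 112.486px
Difference: 112.486 − 83.754 = 28.732px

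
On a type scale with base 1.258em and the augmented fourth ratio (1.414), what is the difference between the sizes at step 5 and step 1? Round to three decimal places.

Step 1: 1.258 × 1.414 = 1.77881em
Step 5: 1.258 × 1.414⁵ = 7.11095em
Difference: 7.11095 − 1.77881 = 5.33214em

5.332em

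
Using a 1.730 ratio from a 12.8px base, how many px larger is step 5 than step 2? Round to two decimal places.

Step 2: 12.8 × 1.730² = 38.3091px
Step 5: 12.8 × 1.730⁵ = 198.3538px
Difference: 198.3538 − 38.3091 = 160.0447px

160.04px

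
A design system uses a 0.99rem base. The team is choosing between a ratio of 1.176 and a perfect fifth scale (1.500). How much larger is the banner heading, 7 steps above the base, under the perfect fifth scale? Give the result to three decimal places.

At 1.176: 0.99 × 1.176⁷ = 3.07954rem
Perfect fifth: 0.99 × 1.500⁷ = 16.91508rem
Difference: 16.91508 − 3.07954 = 13.83554rem

13.836rem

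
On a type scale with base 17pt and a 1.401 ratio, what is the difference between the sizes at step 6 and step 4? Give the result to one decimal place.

Step 4: 17.0 × 1.401⁴ = 65.494pt
Step 6: 17.0 × 1.401⁶ = 128.552pt
Difference: 128.552 − 65.494 = 63.058pt

63.1pt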